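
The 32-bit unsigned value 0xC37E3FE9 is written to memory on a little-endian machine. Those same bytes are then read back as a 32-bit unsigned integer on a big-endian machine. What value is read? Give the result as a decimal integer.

Stored little-endian, the bytes at ascending addresses are E9 3F 7E C3.
Read back as big-endian, the last byte is least significant, giving 0xE93F7EC3.
0xE93F7EC3 = 3913252547.

3913252547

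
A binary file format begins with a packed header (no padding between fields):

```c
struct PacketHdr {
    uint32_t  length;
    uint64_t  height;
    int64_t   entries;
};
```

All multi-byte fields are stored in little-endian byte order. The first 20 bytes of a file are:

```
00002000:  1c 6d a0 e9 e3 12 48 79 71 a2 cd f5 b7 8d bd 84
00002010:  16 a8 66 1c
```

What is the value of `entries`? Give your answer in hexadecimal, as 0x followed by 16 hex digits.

`entries` follows `length` (4 B), `height` (8 B), so it starts at offset 4 + 8 = 12 and occupies 8 bytes.
Bytes at offsets 12..19: B7 8D BD 84 16 A8 66 1C.
Little-endian stores the least-significant byte at the lowest address.
Reassemble most-significant byte first: 1C 66 A8 16 84 BD 8D B7 → 0x1C66A81684BD8DB7.

0x1C66A81684BD8DB7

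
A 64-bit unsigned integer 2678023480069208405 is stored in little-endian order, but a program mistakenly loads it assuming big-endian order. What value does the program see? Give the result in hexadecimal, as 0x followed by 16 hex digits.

0x5539AE952A402A25

2678023480069208405 in 64-bit hexadecimal is 0x252A402A95AE3955.
Stored little-endian, the bytes at ascending addresses are 55 39 AE 95 2A 40 2A 25.
Read back as big-endian, the last byte is least significant, giving 0x5539AE952A402A25.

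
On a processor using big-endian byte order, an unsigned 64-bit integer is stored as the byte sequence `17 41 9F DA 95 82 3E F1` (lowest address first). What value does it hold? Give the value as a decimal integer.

1675796297518563057

Big-endian stores the most-significant byte at the lowest address.
The bytes are already most-significant first: 0x17419FDA95823EF1.
0x17419FDA95823EF1 = 1675796297518563057.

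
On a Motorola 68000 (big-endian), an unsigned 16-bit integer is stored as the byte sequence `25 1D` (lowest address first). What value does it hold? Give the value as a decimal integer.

9501

In big-endian order the high byte comes first in memory.
The bytes are already most-significant first: 0x251D.
0x251D = 9501.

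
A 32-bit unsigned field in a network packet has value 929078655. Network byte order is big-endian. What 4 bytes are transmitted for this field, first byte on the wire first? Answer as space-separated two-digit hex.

37 60 9D 7F

929078655 in hexadecimal, padded to 32 bits, is 0x37609D7F.
Split into bytes (most-significant first): 37 60 9D 7F.
Big-endian stores the most-significant byte at the lowest address.
So the memory order matches the most-significant-first order: 37 60 9D 7F.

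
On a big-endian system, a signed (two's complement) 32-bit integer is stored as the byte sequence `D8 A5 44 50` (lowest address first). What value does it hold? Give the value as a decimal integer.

Big-endian stores the most-significant byte at the lowest address.
The bytes are already most-significant first: 0xD8A54450.
Top bit is set, so as a signed 32-bit value this is 0xD8A54450 − 2^32 = -660257712.

-660257712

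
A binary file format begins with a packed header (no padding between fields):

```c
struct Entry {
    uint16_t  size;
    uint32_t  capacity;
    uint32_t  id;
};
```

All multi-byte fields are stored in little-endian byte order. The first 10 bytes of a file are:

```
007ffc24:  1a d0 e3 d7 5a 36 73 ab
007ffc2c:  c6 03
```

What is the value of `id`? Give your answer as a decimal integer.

`id` follows `size` (2 B), `capacity` (4 B), so it starts at offset 2 + 4 = 6 and occupies 4 bytes.
Bytes at offsets 6..9: 73 AB C6 03.
Little-endian: lowest address holds the least-significant byte.
Reassemble most-significant byte first: 03 C6 AB 73 → 0x03C6AB73.
0x03C6AB73 = 63351667.

63351667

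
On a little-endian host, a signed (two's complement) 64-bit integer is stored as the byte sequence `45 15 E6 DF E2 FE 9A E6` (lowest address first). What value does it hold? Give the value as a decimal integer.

Little-endian: lowest address holds the least-significant byte.
Reassemble most-significant byte first: E6 9A FE E2 DF E6 15 45 → 0xE69AFEE2DFE61545.
Top bit is set, so as a signed 64-bit value this is 0xE69AFEE2DFE61545 − 2^64 = -1829870048200223419.

-1829870048200223419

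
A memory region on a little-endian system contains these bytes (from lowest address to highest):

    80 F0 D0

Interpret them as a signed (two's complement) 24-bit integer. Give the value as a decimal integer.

-3084160

In little-endian order the low byte comes first in memory.
Reassemble most-significant byte first: D0 F0 80 → 0xD0F080.
Top bit is set, so as a signed 24-bit value this is 0xD0F080 − 2^24 = -3084160.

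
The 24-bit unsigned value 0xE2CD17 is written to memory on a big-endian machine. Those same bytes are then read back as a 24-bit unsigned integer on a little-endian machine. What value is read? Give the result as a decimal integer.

1560034

Stored big-endian, the bytes at ascending addresses are E2 CD 17.
Read back as little-endian, the first byte is least significant, giving 0x17CDE2.
0x17CDE2 = 1560034.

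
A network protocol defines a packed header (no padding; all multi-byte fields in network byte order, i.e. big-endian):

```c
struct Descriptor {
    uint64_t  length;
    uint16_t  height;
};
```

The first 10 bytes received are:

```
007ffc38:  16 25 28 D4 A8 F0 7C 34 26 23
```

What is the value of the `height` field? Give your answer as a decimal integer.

`height` follows `length` (8 bytes), so it starts at byte offset 8 and occupies 2 bytes.
Bytes at offsets 8..9: 26 23.
In big-endian order the high byte comes first in memory.
The bytes are already most-significant first: 0x2623.
0x2623 = 9763.

9763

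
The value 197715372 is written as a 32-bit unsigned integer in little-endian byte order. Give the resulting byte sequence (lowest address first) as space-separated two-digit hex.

197715372 in hexadecimal, padded to 32 bits, is 0x0BC8E5AC.
Split into bytes (most-significant first): 0B C8 E5 AC.
Little-endian: lowest address holds the least-significant byte.
So at ascending addresses the bytes are AC E5 C8 0B.

AC E5 C8 0B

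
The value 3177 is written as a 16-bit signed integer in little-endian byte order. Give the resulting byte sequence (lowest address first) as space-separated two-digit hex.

3177 in hexadecimal, padded to 16 bits, is 0x0C69.
Split into bytes (most-significant first): 0C 69.
Little-endian stores the least-significant byte at the lowest address.
So at ascending addresses the bytes are 69 0C.

69 0C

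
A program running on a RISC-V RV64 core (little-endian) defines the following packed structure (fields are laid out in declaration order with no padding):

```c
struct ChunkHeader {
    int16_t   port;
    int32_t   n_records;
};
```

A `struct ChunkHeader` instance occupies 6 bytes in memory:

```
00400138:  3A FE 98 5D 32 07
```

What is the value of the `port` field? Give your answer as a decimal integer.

-454

`port` is the first field, at byte offset 0, occupying 2 bytes.
Bytes at offsets 0..1: 3A FE.
Little-endian stores the least-significant byte at the lowest address.
Reassemble most-significant byte first: FE 3A → 0xFE3A.
Top bit is set, so as a signed 16-bit value this is 0xFE3A − 2^16 = -454.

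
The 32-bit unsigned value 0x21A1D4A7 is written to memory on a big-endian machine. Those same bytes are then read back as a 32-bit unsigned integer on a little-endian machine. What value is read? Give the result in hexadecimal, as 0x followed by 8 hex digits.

0xA7D4A121

Stored big-endian, the bytes at ascending addresses are 21 A1 D4 A7.
Read back as little-endian, the first byte is least significant, giving 0xA7D4A121.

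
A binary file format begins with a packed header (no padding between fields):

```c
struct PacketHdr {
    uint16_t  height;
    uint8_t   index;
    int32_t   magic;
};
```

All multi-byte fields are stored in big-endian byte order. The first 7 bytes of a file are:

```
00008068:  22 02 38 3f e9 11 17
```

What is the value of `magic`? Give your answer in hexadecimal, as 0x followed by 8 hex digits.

0x3FE91117

`magic` follows `height` (2 B), `index` (1 B), so it starts at offset 2 + 1 = 3 and occupies 4 bytes.
Bytes at offsets 3..6: 3F E9 11 17.
Big-endian: lowest address holds the most-significant byte.
The bytes are already most-significant first: 0x3FE91117.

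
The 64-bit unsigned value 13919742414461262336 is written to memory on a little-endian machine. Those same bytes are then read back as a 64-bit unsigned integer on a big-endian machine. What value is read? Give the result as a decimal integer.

13919742414461262336 in 64-bit hexadecimal is 0xC12CDBF9DAE6DA00.
Stored little-endian, the bytes at ascending addresses are 00 DA E6 DA F9 DB 2C C1.
Read back as big-endian, the last byte is least significant, giving 0x00DAE6DAF9DB2CC1.
0x00DAE6DAF9DB2CC1 = 61615373092072641.

61615373092072641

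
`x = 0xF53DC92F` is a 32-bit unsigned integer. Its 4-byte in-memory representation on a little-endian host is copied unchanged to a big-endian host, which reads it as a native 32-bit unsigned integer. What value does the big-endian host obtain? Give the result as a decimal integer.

Stored little-endian, the bytes at ascending addresses are 2F C9 3D F5.
Read back as big-endian, the last byte is least significant, giving 0x2FC93DF5.
0x2FC93DF5 = 801717749.

801717749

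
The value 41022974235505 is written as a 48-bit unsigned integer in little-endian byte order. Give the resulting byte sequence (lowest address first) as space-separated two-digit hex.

41022974235505 in hexadecimal, padded to 48 bits, is 0x254F67CE9371.
Split into bytes (most-significant first): 25 4F 67 CE 93 71.
Little-endian stores the least-significant byte at the lowest address.
So at ascending addresses the bytes are 71 93 CE 67 4F 25.

71 93 CE 67 4F 25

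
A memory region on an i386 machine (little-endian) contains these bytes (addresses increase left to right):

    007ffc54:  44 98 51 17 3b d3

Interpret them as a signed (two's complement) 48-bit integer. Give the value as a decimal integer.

-49224228956092

Little-endian stores the least-significant byte at the lowest address.
Reassemble most-significant byte first: D3 3B 17 51 98 44 → 0xD33B17519844.
Top bit is set, so as a signed 48-bit value this is 0xD33B17519844 − 2^48 = -49224228956092.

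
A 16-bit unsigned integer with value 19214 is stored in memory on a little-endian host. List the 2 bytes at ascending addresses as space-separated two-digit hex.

0E 4B

19214 in hexadecimal, padded to 16 bits, is 0x4B0E.
Split into bytes (most-significant first): 4B 0E.
Little-endian: lowest address holds the least-significant byte.
So at ascending addresses the bytes are 0E 4B.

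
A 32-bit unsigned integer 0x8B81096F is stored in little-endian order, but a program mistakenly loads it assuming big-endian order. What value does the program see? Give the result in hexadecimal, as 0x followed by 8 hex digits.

0x6F09818B

Stored little-endian, the bytes at ascending addresses are 6F 09 81 8B.
Read back as big-endian, the last byte is least significant, giving 0x6F09818B.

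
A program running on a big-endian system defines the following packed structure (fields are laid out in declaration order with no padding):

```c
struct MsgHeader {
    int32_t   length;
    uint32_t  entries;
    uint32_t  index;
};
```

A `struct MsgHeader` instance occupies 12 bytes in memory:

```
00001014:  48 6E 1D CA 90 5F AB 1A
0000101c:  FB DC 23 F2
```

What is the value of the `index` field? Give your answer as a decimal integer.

4225508338

`index` follows `length` (4 B), `entries` (4 B), so it starts at offset 4 + 4 = 8 and occupies 4 bytes.
Bytes at offsets 8..11: FB DC 23 F2.
Big-endian: lowest address holds the most-significant byte.
The bytes are already most-significant first: 0xFBDC23F2.
0xFBDC23F2 = 4225508338.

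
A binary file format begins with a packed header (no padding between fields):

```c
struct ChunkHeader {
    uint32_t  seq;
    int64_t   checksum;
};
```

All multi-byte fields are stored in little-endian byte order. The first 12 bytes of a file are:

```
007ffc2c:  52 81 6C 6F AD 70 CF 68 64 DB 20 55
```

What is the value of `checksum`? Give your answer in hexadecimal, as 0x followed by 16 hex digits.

`checksum` follows `seq` (4 bytes), so it starts at byte offset 4 and occupies 8 bytes.
Bytes at offsets 4..11: AD 70 CF 68 64 DB 20 55.
Little-endian stores the least-significant byte at the lowest address.
Reassemble most-significant byte first: 55 20 DB 64 68 CF 70 AD → 0x5520DB6468CF70AD.

0x5520DB6468CF70AD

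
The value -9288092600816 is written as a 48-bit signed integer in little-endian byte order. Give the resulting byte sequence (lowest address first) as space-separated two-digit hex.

10 36 8A 72 8D F7

Two's complement of -9288092600816 in 48 bits: 9288092600816 = 0x08728D75C9F0; invert → 0xF78D728A360F; add 1 → 0xF78D728A3610.
Split into bytes (most-significant first): F7 8D 72 8A 36 10.
In little-endian order the low byte comes first in memory.
So at ascending addresses the bytes are 10 36 8A 72 8D F7.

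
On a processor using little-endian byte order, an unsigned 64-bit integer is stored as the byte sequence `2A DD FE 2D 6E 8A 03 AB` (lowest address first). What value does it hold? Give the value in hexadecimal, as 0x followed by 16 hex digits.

Little-endian: lowest address holds the least-significant byte.
Reassemble most-significant byte first: AB 03 8A 6E 2D FE DD 2A → 0xAB038A6E2DFEDD2A.

0xAB038A6E2DFEDD2A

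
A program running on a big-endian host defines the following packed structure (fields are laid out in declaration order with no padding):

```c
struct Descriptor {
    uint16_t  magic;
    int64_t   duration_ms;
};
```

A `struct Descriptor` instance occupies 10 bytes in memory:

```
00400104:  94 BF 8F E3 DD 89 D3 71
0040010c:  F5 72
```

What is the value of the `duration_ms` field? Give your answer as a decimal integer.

-8078369722544818830

`duration_ms` follows `magic` (2 bytes), so it starts at byte offset 2 and occupies 8 bytes.
Bytes at offsets 2..9: 8F E3 DD 89 D3 71 F5 72.
Big-endian: lowest address holds the most-significant byte.
The bytes are already most-significant first: 0x8FE3DD89D371F572.
Top bit is set, so as a signed 64-bit value this is 0x8FE3DD89D371F572 − 2^64 = -8078369722544818830.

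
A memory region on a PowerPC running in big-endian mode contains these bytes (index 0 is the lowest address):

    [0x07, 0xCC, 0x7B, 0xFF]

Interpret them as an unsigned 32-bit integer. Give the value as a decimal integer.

130841599

Big-endian: lowest address holds the most-significant byte.
The bytes are already most-significant first: 0x07CC7BFF.
0x07CC7BFF = 130841599.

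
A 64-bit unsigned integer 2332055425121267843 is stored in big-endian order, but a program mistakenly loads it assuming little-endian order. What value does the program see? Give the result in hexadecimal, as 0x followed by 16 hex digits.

2332055425121267843 in 64-bit hexadecimal is 0x205D200DAAE03083.
Stored big-endian, the bytes at ascending addresses are 20 5D 20 0D AA E0 30 83.
Read back as little-endian, the first byte is least significant, giving 0x8330E0AA0D205D20.

0x8330E0AA0D205D20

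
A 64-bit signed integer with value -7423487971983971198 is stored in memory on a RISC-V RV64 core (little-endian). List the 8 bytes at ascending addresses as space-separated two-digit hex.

82 AC 82 53 05 79 FA 98

Two's complement of -7423487971983971198 in 64 bits: 7423487971983971198 = 0x670586FAAC7D537E; invert → 0x98FA79055382AC81; add 1 → 0x98FA79055382AC82.
Split into bytes (most-significant first): 98 FA 79 05 53 82 AC 82.
Little-endian stores the least-significant byte at the lowest address.
So at ascending addresses the bytes are 82 AC 82 53 05 79 FA 98.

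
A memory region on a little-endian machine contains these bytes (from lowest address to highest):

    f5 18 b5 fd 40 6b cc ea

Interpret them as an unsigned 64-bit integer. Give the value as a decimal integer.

Little-endian stores the least-significant byte at the lowest address.
Reassemble most-significant byte first: EA CC 6B 40 FD B5 18 F5 → 0xEACC6B40FDB518F5.
0xEACC6B40FDB518F5 = 16919015827002693877.

16919015827002693877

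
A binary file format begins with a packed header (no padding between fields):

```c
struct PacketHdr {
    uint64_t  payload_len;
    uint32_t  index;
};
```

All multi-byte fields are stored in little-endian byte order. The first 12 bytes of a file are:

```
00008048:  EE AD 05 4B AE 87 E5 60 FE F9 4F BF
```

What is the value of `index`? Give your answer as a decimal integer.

3209689598

`index` follows `payload_len` (8 bytes), so it starts at byte offset 8 and occupies 4 bytes.
Bytes at offsets 8..11: FE F9 4F BF.
Little-endian: lowest address holds the least-significant byte.
Reassemble most-significant byte first: BF 4F F9 FE → 0xBF4FF9FE.
0xBF4FF9FE = 3209689598.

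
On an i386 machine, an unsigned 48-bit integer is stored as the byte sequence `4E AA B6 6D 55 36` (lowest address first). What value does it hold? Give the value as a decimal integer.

In little-endian order the low byte comes first in memory.
Reassemble most-significant byte first: 36 55 6D B6 AA 4E → 0x36556DB6AA4E.
0x36556DB6AA4E = 59740540807758.

59740540807758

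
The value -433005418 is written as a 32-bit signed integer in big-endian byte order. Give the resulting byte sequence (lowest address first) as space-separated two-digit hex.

E6 30 DC 96

Two's complement of -433005418 in 32 bits: 433005418 = 0x19CF236A; invert → 0xE630DC95; add 1 → 0xE630DC96.
Split into bytes (most-significant first): E6 30 DC 96.
Big-endian stores the most-significant byte at the lowest address.
So the memory order matches the most-significant-first order: E6 30 DC 96.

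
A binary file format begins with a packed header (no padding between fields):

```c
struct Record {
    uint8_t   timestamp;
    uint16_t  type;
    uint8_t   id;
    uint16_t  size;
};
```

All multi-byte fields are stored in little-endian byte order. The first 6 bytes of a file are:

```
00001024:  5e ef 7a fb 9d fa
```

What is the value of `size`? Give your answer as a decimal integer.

`size` follows `timestamp` (1 B), `type` (2 B), `id` (1 B), so it starts at offset 1 + 2 + 1 = 4 and occupies 2 bytes.
Bytes at offsets 4..5: 9D FA.
Little-endian: lowest address holds the least-significant byte.
Reassemble most-significant byte first: FA 9D → 0xFA9D.
0xFA9D = 64157.

64157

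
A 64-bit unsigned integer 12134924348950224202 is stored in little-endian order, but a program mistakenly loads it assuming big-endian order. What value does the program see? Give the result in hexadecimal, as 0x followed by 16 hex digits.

0x4A9D6ADB66E967A8

12134924348950224202 in 64-bit hexadecimal is 0xA867E966DB6A9D4A.
Stored little-endian, the bytes at ascending addresses are 4A 9D 6A DB 66 E9 67 A8.
Read back as big-endian, the last byte is least significant, giving 0x4A9D6ADB66E967A8.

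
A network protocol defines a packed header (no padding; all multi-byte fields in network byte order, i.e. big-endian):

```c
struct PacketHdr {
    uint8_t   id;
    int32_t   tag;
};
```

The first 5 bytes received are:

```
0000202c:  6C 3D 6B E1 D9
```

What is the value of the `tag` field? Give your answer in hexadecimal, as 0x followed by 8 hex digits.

0x3D6BE1D9

`tag` follows `id` (1 byte), so it starts at byte offset 1 and occupies 4 bytes.
Bytes at offsets 1..4: 3D 6B E1 D9.
In big-endian order the high byte comes first in memory.
The bytes are already most-significant first: 0x3D6BE1D9.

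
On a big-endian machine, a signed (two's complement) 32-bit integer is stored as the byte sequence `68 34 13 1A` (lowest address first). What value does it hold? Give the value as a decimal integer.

1748243226

Big-endian stores the most-significant byte at the lowest address.
The bytes are already most-significant first: 0x6834131A.
0x6834131A = 1748243226.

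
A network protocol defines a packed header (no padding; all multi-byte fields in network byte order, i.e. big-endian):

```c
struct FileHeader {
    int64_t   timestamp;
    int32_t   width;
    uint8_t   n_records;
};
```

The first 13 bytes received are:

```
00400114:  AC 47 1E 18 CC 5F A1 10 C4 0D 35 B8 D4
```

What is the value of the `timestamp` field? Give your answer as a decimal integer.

-6032820083982622448

`timestamp` is the first field, at byte offset 0, occupying 8 bytes.
Bytes at offsets 0..7: AC 47 1E 18 CC 5F A1 10.
Big-endian: lowest address holds the most-significant byte.
The bytes are already most-significant first: 0xAC471E18CC5FA110.
Top bit is set, so as a signed 64-bit value this is 0xAC471E18CC5FA110 − 2^64 = -6032820083982622448.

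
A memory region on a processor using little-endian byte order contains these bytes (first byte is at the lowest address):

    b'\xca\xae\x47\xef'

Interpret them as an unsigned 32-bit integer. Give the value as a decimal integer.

4014452426

Little-endian: lowest address holds the least-significant byte.
Reassemble most-significant byte first: EF 47 AE CA → 0xEF47AECA.
0xEF47AECA = 4014452426.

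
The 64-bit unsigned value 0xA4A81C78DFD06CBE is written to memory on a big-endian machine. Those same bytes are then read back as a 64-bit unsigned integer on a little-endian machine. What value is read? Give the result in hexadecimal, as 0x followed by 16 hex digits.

0xBE6CD0DF781CA8A4

Stored big-endian, the bytes at ascending addresses are A4 A8 1C 78 DF D0 6C BE.
Read back as little-endian, the first byte is least significant, giving 0xBE6CD0DF781CA8A4.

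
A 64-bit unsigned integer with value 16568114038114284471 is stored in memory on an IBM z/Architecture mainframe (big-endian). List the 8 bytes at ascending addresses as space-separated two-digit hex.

E5 ED C3 EF 9F F6 F3 B7

16568114038114284471 in hexadecimal, padded to 64 bits, is 0xE5EDC3EF9FF6F3B7.
Split into bytes (most-significant first): E5 ED C3 EF 9F F6 F3 B7.
Big-endian: lowest address holds the most-significant byte.
So the memory order matches the most-significant-first order: E5 ED C3 EF 9F F6 F3 B7.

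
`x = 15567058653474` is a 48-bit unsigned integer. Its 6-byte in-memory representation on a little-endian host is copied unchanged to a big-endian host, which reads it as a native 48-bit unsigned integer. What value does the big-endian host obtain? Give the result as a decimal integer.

15567058653474 in 48-bit hexadecimal is 0x0E287D005122.
Stored little-endian, the bytes at ascending addresses are 22 51 00 7D 28 0E.
Read back as big-endian, the last byte is least significant, giving 0x2251007D280E.
0x2251007D280E = 37731295897614.

37731295897614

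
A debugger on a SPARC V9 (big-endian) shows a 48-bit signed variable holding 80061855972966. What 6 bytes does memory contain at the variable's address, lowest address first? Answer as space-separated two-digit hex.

48 D0 DA 7C 3E 66

80061855972966 in hexadecimal, padded to 48 bits, is 0x48D0DA7C3E66.
Split into bytes (most-significant first): 48 D0 DA 7C 3E 66.
Big-endian stores the most-significant byte at the lowest address.
So the memory order matches the most-significant-first order: 48 D0 DA 7C 3E 66.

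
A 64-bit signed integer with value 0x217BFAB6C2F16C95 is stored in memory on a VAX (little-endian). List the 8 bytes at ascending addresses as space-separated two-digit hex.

Split into bytes (most-significant first): 21 7B FA B6 C2 F1 6C 95.
Little-endian stores the least-significant byte at the lowest address.
So at ascending addresses the bytes are 95 6C F1 C2 B6 FA 7B 21.

95 6C F1 C2 B6 FA 7B 21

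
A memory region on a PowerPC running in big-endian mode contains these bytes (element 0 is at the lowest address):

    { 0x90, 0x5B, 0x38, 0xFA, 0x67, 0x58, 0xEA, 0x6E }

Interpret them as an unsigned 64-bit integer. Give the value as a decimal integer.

Big-endian: lowest address holds the most-significant byte.
The bytes are already most-significant first: 0x905B38FA6758EA6E.
0x905B38FA6758EA6E = 10401970412469152366.

10401970412469152366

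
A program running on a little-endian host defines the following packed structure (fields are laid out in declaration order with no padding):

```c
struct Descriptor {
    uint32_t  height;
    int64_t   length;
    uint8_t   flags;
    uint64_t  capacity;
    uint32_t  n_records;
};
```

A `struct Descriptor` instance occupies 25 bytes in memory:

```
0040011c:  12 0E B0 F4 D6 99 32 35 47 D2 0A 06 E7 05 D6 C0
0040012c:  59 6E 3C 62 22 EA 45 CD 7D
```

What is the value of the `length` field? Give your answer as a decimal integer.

`length` follows `height` (4 bytes), so it starts at byte offset 4 and occupies 8 bytes.
Bytes at offsets 4..11: D6 99 32 35 47 D2 0A 06.
Little-endian stores the least-significant byte at the lowest address.
Reassemble most-significant byte first: 06 0A D2 47 35 32 99 D6 → 0x060AD247353299D6.
0x060AD247353299D6 = 435391517271693782.

435391517271693782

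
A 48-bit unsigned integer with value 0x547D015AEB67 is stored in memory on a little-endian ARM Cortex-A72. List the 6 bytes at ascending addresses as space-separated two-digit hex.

Split into bytes (most-significant first): 54 7D 01 5A EB 67.
Little-endian: lowest address holds the least-significant byte.
So at ascending addresses the bytes are 67 EB 5A 01 7D 54.

67 EB 5A 01 7D 54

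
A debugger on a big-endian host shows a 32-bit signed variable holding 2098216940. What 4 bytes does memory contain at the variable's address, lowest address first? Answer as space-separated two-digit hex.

7D 10 3F EC

2098216940 in hexadecimal, padded to 32 bits, is 0x7D103FEC.
Split into bytes (most-significant first): 7D 10 3F EC.
Big-endian stores the most-significant byte at the lowest address.
So the memory order matches the most-significant-first order: 7D 10 3F EC.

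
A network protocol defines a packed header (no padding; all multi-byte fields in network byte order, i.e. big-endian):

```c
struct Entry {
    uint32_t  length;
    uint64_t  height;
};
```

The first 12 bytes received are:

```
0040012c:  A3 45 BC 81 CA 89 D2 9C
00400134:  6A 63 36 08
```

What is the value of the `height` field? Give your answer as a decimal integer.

`height` follows `length` (4 bytes), so it starts at byte offset 4 and occupies 8 bytes.
Bytes at offsets 4..11: CA 89 D2 9C 6A 63 36 08.
In big-endian order the high byte comes first in memory.
The bytes are already most-significant first: 0xCA89D29C6A633608.
0xCA89D29C6A633608 = 14594427636712420872.

14594427636712420872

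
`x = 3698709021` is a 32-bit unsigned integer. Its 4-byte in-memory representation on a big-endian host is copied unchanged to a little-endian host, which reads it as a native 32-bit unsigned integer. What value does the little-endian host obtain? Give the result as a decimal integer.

3698709021 in 32-bit hexadecimal is 0xDC75D21D.
Stored big-endian, the bytes at ascending addresses are DC 75 D2 1D.
Read back as little-endian, the first byte is least significant, giving 0x1DD275DC.
0x1DD275DC = 500331996.

500331996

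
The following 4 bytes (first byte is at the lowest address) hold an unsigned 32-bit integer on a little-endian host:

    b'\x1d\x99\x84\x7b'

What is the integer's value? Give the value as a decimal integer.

2072287517

Little-endian stores the least-significant byte at the lowest address.
Reassemble most-significant byte first: 7B 84 99 1D → 0x7B84991D.
0x7B84991D = 2072287517.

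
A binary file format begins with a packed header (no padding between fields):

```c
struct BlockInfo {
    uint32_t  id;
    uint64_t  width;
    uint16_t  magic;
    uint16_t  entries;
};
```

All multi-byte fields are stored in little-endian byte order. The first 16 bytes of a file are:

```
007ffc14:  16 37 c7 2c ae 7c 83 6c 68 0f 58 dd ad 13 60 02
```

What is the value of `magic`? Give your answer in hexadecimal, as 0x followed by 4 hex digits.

0x13AD

`magic` follows `id` (4 B), `width` (8 B), so it starts at offset 4 + 8 = 12 and occupies 2 bytes.
Bytes at offsets 12..13: AD 13.
Little-endian stores the least-significant byte at the lowest address.
Reassemble most-significant byte first: 13 AD → 0x13AD.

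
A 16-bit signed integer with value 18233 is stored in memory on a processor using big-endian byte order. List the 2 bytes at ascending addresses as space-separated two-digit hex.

47 39

18233 in hexadecimal, padded to 16 bits, is 0x4739.
Split into bytes (most-significant first): 47 39.
Big-endian stores the most-significant byte at the lowest address.
So the memory order matches the most-significant-first order: 47 39.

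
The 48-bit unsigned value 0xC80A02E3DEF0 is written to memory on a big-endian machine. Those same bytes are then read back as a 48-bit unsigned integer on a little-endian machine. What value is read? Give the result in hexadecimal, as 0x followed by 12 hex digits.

0xF0DEE3020AC8

Stored big-endian, the bytes at ascending addresses are C8 0A 02 E3 DE F0.
Read back as little-endian, the first byte is least significant, giving 0xF0DEE3020AC8.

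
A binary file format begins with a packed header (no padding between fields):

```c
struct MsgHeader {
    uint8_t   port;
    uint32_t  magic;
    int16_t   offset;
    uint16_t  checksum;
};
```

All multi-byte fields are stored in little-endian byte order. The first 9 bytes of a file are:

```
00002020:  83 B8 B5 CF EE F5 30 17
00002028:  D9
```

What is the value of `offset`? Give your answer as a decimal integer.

12533

`offset` follows `port` (1 B), `magic` (4 B), so it starts at offset 1 + 4 = 5 and occupies 2 bytes.
Bytes at offsets 5..6: F5 30.
Little-endian stores the least-significant byte at the lowest address.
Reassemble most-significant byte first: 30 F5 → 0x30F5.
0x30F5 = 12533.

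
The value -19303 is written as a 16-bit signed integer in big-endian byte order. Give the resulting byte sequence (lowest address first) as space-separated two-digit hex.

B4 99

Two's complement of -19303 in 16 bits: 19303 = 0x4B67; invert → 0xB498; add 1 → 0xB499.
Split into bytes (most-significant first): B4 99.
Big-endian: lowest address holds the most-significant byte.
So the memory order matches the most-significant-first order: B4 99.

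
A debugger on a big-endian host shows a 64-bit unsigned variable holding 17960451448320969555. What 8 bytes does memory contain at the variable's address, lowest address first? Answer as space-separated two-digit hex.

17960451448320969555 in hexadecimal, padded to 64 bits, is 0xF940576F06D24B53.
Split into bytes (most-significant first): F9 40 57 6F 06 D2 4B 53.
Big-endian stores the most-significant byte at the lowest address.
So the memory order matches the most-significant-first order: F9 40 57 6F 06 D2 4B 53.

F9 40 57 6F 06 D2 4B 53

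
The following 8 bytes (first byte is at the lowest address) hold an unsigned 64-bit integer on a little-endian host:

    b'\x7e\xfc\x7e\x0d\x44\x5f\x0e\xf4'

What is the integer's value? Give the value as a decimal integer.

17586098340817206398

Little-endian stores the least-significant byte at the lowest address.
Reassemble most-significant byte first: F4 0E 5F 44 0D 7E FC 7E → 0xF40E5F440D7EFC7E.
0xF40E5F440D7EFC7E = 17586098340817206398.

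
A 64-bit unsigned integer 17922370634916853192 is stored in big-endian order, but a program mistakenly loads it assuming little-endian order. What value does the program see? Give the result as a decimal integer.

17922370634916853192 in 64-bit hexadecimal is 0xF8B90D22BB1C75C8.
Stored big-endian, the bytes at ascending addresses are F8 B9 0D 22 BB 1C 75 C8.
Read back as little-endian, the first byte is least significant, giving 0xC8751CBB220DB9F8.
0xC8751CBB220DB9F8 = 14444482969916520952.

14444482969916520952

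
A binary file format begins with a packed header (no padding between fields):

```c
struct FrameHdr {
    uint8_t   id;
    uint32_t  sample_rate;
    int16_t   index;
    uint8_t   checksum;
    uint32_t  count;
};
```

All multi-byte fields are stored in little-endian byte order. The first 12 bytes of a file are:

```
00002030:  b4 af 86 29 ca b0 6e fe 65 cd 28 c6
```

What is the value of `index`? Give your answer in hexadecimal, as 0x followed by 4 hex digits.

0x6EB0

`index` follows `id` (1 B), `sample_rate` (4 B), so it starts at offset 1 + 4 = 5 and occupies 2 bytes.
Bytes at offsets 5..6: B0 6E.
Little-endian stores the least-significant byte at the lowest address.
Reassemble most-significant byte first: 6E B0 → 0x6EB0.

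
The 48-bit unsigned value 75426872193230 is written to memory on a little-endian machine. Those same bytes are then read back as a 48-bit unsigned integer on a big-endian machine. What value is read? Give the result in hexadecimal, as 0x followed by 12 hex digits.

0xCE70ECAF9944

75426872193230 in 48-bit hexadecimal is 0x4499AFEC70CE.
Stored little-endian, the bytes at ascending addresses are CE 70 EC AF 99 44.
Read back as big-endian, the last byte is least significant, giving 0xCE70ECAF9944.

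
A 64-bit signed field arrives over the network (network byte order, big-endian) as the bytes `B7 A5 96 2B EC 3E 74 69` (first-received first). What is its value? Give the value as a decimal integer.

-5213595878220204951

Big-endian: lowest address holds the most-significant byte.
The bytes are already most-significant first: 0xB7A5962BEC3E7469.
Top bit is set, so as a signed 64-bit value this is 0xB7A5962BEC3E7469 − 2^64 = -5213595878220204951.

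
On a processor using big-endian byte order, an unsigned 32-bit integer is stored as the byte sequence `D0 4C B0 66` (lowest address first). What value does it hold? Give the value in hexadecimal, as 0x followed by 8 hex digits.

0xD04CB066

Big-endian stores the most-significant byte at the lowest address.
The bytes are already most-significant first: 0xD04CB066.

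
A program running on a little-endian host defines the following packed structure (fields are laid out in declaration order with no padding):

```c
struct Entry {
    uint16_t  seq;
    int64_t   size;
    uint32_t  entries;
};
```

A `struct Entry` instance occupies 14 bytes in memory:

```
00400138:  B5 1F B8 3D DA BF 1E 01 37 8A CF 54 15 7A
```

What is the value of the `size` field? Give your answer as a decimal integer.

`size` follows `seq` (2 bytes), so it starts at byte offset 2 and occupies 8 bytes.
Bytes at offsets 2..9: B8 3D DA BF 1E 01 37 8A.
Little-endian: lowest address holds the least-significant byte.
Reassemble most-significant byte first: 8A 37 01 1E BF DA 3D B8 → 0x8A37011EBFDA3DB8.
Top bit is set, so as a signed 64-bit value this is 0x8A37011EBFDA3DB8 − 2^64 = -8487313741177012808.

-8487313741177012808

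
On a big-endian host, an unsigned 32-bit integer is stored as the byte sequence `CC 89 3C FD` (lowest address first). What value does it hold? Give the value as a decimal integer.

In big-endian order the high byte comes first in memory.
The bytes are already most-significant first: 0xCC893CFD.
0xCC893CFD = 3431546109.

3431546109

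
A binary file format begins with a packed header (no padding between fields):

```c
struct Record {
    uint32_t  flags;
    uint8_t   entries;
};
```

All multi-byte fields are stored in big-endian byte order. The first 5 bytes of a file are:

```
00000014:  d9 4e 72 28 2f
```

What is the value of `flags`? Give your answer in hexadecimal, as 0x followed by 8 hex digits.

0xD94E7228

`flags` is the first field, at byte offset 0, occupying 4 bytes.
Bytes at offsets 0..3: D9 4E 72 28.
In big-endian order the high byte comes first in memory.
The bytes are already most-significant first: 0xD94E7228.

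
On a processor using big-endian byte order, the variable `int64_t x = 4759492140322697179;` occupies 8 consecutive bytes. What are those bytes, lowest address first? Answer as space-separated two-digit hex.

42 0D 1C E2 7F 32 AF DB

4759492140322697179 in hexadecimal, padded to 64 bits, is 0x420D1CE27F32AFDB.
Split into bytes (most-significant first): 42 0D 1C E2 7F 32 AF DB.
Big-endian stores the most-significant byte at the lowest address.
So the memory order matches the most-significant-first order: 42 0D 1C E2 7F 32 AF DB.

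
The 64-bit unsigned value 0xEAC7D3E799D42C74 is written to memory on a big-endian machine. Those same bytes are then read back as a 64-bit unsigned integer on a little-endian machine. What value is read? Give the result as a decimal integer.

Stored big-endian, the bytes at ascending addresses are EA C7 D3 E7 99 D4 2C 74.
Read back as little-endian, the first byte is least significant, giving 0x742CD499E7D3C7EA.
0x742CD499E7D3C7EA = 8371299564859410410.

8371299564859410410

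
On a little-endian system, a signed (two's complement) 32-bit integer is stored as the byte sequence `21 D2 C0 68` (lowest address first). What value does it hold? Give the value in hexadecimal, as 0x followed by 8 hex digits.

0x68C0D221

Little-endian stores the least-significant byte at the lowest address.
Reassemble most-significant byte first: 68 C0 D2 21 → 0x68C0D221.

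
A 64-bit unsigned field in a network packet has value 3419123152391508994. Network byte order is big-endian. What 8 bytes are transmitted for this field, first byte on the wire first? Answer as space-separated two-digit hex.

2F 73 2A 64 4D 9C 14 02

3419123152391508994 in hexadecimal, padded to 64 bits, is 0x2F732A644D9C1402.
Split into bytes (most-significant first): 2F 73 2A 64 4D 9C 14 02.
Big-endian: lowest address holds the most-significant byte.
So the memory order matches the most-significant-first order: 2F 73 2A 64 4D 9C 14 02.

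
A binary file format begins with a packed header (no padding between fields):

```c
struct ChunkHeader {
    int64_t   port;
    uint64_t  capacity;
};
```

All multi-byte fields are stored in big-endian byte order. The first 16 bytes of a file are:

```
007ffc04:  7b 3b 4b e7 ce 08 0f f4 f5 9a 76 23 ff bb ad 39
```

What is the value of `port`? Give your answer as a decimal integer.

`port` is the first field, at byte offset 0, occupying 8 bytes.
Bytes at offsets 0..7: 7B 3B 4B E7 CE 08 0F F4.
Big-endian stores the most-significant byte at the lowest address.
The bytes are already most-significant first: 0x7B3B4BE7CE080FF4.
0x7B3B4BE7CE080FF4 = 8879774549257228276.

8879774549257228276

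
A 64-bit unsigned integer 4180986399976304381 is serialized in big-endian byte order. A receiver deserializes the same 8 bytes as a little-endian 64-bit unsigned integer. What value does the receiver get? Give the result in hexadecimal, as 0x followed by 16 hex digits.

0xFDAE539DFAD8053A

4180986399976304381 in 64-bit hexadecimal is 0x3A05D8FA9D53AEFD.
Stored big-endian, the bytes at ascending addresses are 3A 05 D8 FA 9D 53 AE FD.
Read back as little-endian, the first byte is least significant, giving 0xFDAE539DFAD8053A.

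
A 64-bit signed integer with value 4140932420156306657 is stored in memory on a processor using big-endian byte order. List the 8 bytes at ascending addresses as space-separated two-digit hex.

4140932420156306657 in hexadecimal, padded to 64 bits, is 0x39778C18B650B4E1.
Split into bytes (most-significant first): 39 77 8C 18 B6 50 B4 E1.
In big-endian order the high byte comes first in memory.
So the memory order matches the most-significant-first order: 39 77 8C 18 B6 50 B4 E1.

39 77 8C 18 B6 50 B4 E1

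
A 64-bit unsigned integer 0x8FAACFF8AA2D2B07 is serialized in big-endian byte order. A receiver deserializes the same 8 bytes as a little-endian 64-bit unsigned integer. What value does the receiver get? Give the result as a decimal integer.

Stored big-endian, the bytes at ascending addresses are 8F AA CF F8 AA 2D 2B 07.
Read back as little-endian, the first byte is least significant, giving 0x072B2DAAF8CFAA8F.
0x072B2DAAF8CFAA8F = 516556794606103183.

516556794606103183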